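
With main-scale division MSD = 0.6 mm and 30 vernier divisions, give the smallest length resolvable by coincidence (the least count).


LC = MSD / n_div
= 0.6 / 30
= 0.0200

0.0200


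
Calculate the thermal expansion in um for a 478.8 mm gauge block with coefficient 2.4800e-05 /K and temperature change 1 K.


dL = L * alpha * dT
= 478.8 * 2.4800e-05 * 1
= 0.0118742 mm
dL_um = 0.0118742 * 1000 = 11.8742 um

11.8742


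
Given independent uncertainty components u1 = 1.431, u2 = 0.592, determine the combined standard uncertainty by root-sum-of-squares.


uc = sqrt(1.431^2 + 0.592^2)
uc = sqrt(2.398225)
uc = 1.5486

1.5486


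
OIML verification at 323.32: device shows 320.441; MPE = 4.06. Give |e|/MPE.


e = indication - reference = 320.441 - 323.32 = -2.8790
|e| = 2.8790
ratio = |e| / MPE = 2.8790 / 4.06
ratio = 0.7091

0.7091


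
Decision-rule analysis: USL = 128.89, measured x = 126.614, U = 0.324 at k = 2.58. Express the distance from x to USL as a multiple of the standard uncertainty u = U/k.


u = U / k = 0.324 / 2.58 = 0.1255814
margin = |USL - x| = |128.89 - 126.614| = 2.276
z = margin / u = 2.276 / 0.1255814
z = 18.1237

18.1237


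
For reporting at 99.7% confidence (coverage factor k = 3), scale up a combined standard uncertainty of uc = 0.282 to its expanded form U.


U = k * uc
U = 3 * 0.282
U = 0.8460

0.8460


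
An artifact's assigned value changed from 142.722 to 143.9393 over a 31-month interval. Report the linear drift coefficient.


rate = (v2 - v1) / months
= (143.9393 - 142.722) / 31
= 1.2173 / 31
= 0.0393

0.0393


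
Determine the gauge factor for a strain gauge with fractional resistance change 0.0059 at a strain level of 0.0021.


GF = (dR/R) / epsilon
= 0.0059 / 0.0021
= 2.8095

2.8095


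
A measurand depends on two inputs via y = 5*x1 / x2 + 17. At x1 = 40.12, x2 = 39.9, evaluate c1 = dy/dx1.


y = 5*x1 / x2 + 17
dy/dx1 = 5/x2
Evaluate at x2 = 39.9: c1 = 5 / 39.9
c1 = 0.1253

0.1253


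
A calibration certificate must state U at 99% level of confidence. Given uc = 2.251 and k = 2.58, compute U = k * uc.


U = k * uc
U = 2.58 * 2.251
U = 5.8076

5.8076


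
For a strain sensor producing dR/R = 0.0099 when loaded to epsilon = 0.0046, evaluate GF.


GF = (dR/R) / epsilon
= 0.0099 / 0.0046
= 2.1522

2.1522


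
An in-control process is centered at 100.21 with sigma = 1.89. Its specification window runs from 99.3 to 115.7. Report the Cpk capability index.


Cpu = (USL - mean) / (3*sigma) = (115.7 - 100.21) / (3*1.89) = 2.7319
Cpl = (mean - LSL) / (3*sigma) = (100.21 - 99.3) / (3*1.89) = 0.1605
Cpk = min(Cpu, Cpl) = 0.1605

0.1605


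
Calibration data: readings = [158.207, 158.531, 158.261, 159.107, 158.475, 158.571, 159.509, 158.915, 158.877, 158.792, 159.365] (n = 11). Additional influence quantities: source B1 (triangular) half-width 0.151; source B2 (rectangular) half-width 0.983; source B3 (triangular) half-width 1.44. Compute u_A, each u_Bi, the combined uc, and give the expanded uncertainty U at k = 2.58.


mean = (158.207 + 158.531 + 158.261 + 159.107 + 158.475 + 158.571 + 159.509 + 158.915 + 158.877 + 158.792 + 159.365) / 11 = 158.7827273
s = sqrt(sum((x - mean)^2)/(n-1)) = 0.42481622
u_A = s / sqrt(n) = 0.42481622 / sqrt(11) = 0.12808691
u_B1 = 0.151 / sqrt(6) = 0.061645492
u_B2 = 0.983 / sqrt(3) = 0.56753531
u_B3 = 1.44 / sqrt(6) = 0.58787754
uc = sqrt(0.12808691^2 + 0.061645492^2 + 0.56753531^2 + 0.58787754^2) = 0.82939903
U = k * uc = 2.58 * 0.82939903
U = 2.1398

2.1398


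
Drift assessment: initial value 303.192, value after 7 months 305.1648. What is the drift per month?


rate = (v2 - v1) / months
= (305.1648 - 303.192) / 7
= 1.9728 / 7
= 0.2818

0.2818


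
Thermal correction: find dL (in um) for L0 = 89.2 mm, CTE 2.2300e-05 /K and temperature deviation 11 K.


dL = L * alpha * dT
= 89.2 * 2.2300e-05 * 11
= 0.0218808 mm
dL_um = 0.0218808 * 1000 = 21.8808 um

21.8808


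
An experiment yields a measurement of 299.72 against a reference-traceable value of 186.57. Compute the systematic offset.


Systematic error = measured - true
= 299.72 - 186.57
= 113.1500

113.1500


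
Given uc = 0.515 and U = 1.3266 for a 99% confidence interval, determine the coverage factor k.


k = U / uc
k = 1.3266 / 0.515
k = 2.576

2.576


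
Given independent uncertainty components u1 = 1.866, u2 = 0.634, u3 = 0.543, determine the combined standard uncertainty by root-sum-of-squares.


uc = sqrt(1.866^2 + 0.634^2 + 0.543^2)
uc = sqrt(4.178761)
uc = 2.0442

2.0442


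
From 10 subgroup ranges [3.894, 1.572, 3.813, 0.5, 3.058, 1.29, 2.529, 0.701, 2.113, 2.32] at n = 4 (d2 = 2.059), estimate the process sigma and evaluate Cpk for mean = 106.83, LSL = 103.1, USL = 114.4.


R_bar = (3.894 + 1.572 + 3.813 + 0.5 + 3.058 + 1.29 + 2.529 + 0.701 + 2.113 + 2.32) / 10 = 2.179
sigma = R_bar / d2 = 2.179 / 2.059 = 1.0582807
Cp = (USL - LSL)/(6*sigma) = (114.4 - 103.1)/(6*1.0582807) = 1.7796
Cpu = (114.4 - 106.83)/(3*1.0582807) = 2.3844
Cpl = (106.83 - 103.1)/(3*1.0582807) = 1.1749
Cpk = min(Cpu, Cpl) = 1.1749

1.1749


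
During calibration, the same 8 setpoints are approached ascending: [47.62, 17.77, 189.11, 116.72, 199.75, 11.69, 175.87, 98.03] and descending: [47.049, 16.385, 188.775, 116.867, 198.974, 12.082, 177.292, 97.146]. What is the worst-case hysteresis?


|47.62 - 47.049| = 0.5710
|17.77 - 16.385| = 1.3850
|189.11 - 188.775| = 0.3350
|116.72 - 116.867| = 0.1470
|199.75 - 198.974| = 0.7760
|11.69 - 12.082| = 0.3920
|175.87 - 177.292| = 1.4220
|98.03 - 97.146| = 0.8840
hysteresis = max(diffs) = 1.4220

1.4220


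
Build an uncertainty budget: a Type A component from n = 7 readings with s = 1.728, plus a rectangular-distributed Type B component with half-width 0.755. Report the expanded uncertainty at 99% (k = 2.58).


u_A = s / sqrt(n) = 1.728 / sqrt(7) = 0.65312261
u_B = half_width / sqrt(3) = 0.755 / sqrt(3) = 0.43589945
uc = sqrt(u_A^2 + u_B^2) = sqrt(0.65312261^2 + 0.43589945^2) = 0.78522447
U = k * uc = 2.58 * 0.78522447
U = 2.0259

2.0259


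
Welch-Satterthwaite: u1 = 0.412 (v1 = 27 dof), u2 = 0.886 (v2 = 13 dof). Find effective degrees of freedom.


uc = sqrt(u1^2 + u2^2) = sqrt(0.412^2 + 0.886^2) = 0.97710798
v_eff = uc^4 / (u1^4/v1 + u2^4/v2)
= 0.97710798^4 / (0.412^4/27 + 0.886^4/13)
= 0.91152848 / 0.048468589
v_eff = 18.8066

18.8066


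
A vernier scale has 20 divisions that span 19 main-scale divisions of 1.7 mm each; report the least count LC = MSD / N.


LC = MSD / n_div
= 1.7 / 20
= 0.0850

0.0850


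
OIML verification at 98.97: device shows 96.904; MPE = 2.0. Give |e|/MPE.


e = indication - reference = 96.904 - 98.97 = -2.0660
|e| = 2.0660
ratio = |e| / MPE = 2.0660 / 2.0
ratio = 1.0330

1.0330


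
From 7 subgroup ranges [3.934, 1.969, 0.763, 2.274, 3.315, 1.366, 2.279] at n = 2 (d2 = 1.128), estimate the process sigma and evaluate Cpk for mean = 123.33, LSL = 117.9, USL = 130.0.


R_bar = (3.934 + 1.969 + 0.763 + 2.274 + 3.315 + 1.366 + 2.279) / 7 = 2.2714286
sigma = R_bar / d2 = 2.2714286 / 1.128 = 2.0136778
Cp = (USL - LSL)/(6*sigma) = (130.0 - 117.9)/(6*2.0136778) = 1.0015
Cpu = (130.0 - 123.33)/(3*2.0136778) = 1.1041
Cpl = (123.33 - 117.9)/(3*2.0136778) = 0.8989
Cpk = min(Cpu, Cpl) = 0.8989

0.8989


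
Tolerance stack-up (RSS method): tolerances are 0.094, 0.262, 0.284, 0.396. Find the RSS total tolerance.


RSS = sqrt(0.094^2 + 0.262^2 + 0.284^2 + 0.396^2)
= sqrt(0.314952)
= 0.5612

0.5612


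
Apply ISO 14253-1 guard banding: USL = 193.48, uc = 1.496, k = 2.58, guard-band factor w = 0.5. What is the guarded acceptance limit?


U = k * uc = 2.58 * 1.496 = 3.85968
guard band g = w * U = 0.5 * 3.85968 = 1.92984
AL = USL - g = 193.48 - 1.92984
AL = 191.5502

191.5502


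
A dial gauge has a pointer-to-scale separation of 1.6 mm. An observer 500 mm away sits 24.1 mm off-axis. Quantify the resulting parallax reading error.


error = h * offset / d
= 1.6 * 24.1 / 500
= 0.0771

0.0771


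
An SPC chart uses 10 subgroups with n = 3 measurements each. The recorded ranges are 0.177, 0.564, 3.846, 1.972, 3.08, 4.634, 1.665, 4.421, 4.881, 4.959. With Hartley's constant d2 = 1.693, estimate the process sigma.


R_bar = (0.177 + 0.564 + 3.846 + 1.972 + 3.08 + 4.634 + 1.665 + 4.421 + 4.881 + 4.959) / 10
R_bar = 30.199 / 10 = 3.0199
sigma_hat = R_bar / d2 = 3.0199 / 1.693 = 1.7838

1.7838


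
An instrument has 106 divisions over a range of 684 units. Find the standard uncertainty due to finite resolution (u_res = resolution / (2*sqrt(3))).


resolution = range / divisions
resolution = 684 / 106 = 6.4528302
u_res = resolution / (2*sqrt(3))
u_res = 6.4528302 / 3.4641016
u_res = 1.8628

1.8628


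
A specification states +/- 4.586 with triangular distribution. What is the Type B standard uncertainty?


u_B = half_width / sqrt(6)
u_B = 4.586 / 2.4494897
u_B = 1.8722

1.8722


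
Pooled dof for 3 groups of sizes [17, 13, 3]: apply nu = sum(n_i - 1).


nu = sum_i (n_i - 1)
nu = ((17 - 1) + (13 - 1) + (3 - 1))
nu = 16 + 12 + 2
nu = 30

30


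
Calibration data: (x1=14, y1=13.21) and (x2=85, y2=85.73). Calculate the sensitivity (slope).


slope = (y2 - y1) / (x2 - x1)
= (85.73 - 13.21) / (85 - 14)
= 72.5200 / 71
= 1.0214

1.0214


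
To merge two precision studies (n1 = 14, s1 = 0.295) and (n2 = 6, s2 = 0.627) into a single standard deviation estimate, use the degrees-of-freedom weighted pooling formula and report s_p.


s_p = sqrt(((n1-1)*s1^2 + (n2-1)*s2^2) / (n1+n2-2))
numerator = (14-1)*0.295^2 + (6-1)*0.627^2 = 1.131325 + 1.965645 = 3.09697
denominator = 14 + 6 - 2 = 18
s_p^2 = 3.09697 / 18 = 0.17205389
s_p = sqrt(0.17205389) = 0.4148

0.4148


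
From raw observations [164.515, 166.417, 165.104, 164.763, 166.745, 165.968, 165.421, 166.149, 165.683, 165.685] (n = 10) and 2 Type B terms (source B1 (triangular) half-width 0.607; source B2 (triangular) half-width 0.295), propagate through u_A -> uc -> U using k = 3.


mean = (164.515 + 166.417 + 165.104 + 164.763 + 166.745 + 165.968 + 165.421 + 166.149 + 165.683 + 165.685) / 10 = 165.645
s = sqrt(sum((x - mean)^2)/(n-1)) = 0.71219957
u_A = s / sqrt(n) = 0.71219957 / sqrt(10) = 0.22521728
u_B1 = 0.607 / sqrt(6) = 0.24780671
u_B2 = 0.295 / sqrt(6) = 0.12043325
uc = sqrt(0.22521728^2 + 0.24780671^2 + 0.12043325^2) = 0.35585834
U = k * uc = 3 * 0.35585834
U = 1.0676

1.0676


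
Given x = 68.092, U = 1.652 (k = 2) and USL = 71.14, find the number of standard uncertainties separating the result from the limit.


u = U / k = 1.652 / 2 = 0.826
margin = |USL - x| = |71.14 - 68.092| = 3.048
z = margin / u = 3.048 / 0.826
z = 3.6901

3.6901


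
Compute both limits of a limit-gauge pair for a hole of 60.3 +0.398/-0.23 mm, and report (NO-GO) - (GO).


GO = nominal - lower_tol (smallest hole = maximum material condition)
GO = 60.3 - 0.23 = 60.07
NO-GO = nominal + upper_tol (largest hole = least material condition)
NO-GO = 60.3 + 0.398 = 60.698
spread = NO-GO - GO = 60.698 - 60.07 = 0.6280

0.6280


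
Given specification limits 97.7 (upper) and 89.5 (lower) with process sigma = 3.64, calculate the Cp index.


Cp = (USL - LSL) / (6 * sigma)
= (97.7 - 89.5) / (6 * 3.64)
= 8.2000 / 21.8400
= 0.3755

0.3755


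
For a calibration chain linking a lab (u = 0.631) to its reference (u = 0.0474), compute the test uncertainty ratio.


TUR = u_lab / u_ref
= 0.631 / 0.0474
= 13.3122

13.3122


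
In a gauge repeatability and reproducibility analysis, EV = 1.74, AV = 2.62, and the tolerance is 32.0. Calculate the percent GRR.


GRR = sqrt(EV^2 + AV^2) = sqrt(1.74^2 + 2.62^2) = 3.145155
%GRR = GRR / tol * 100 = 3.145155 / 32.0 * 100
%GRR = 9.8286

9.8286


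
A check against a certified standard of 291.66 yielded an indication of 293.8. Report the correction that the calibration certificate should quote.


Correction = standard - reading
= 291.66 - 293.8
= -2.1400

-2.1400


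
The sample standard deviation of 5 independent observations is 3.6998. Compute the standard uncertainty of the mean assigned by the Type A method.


u_A = s / sqrt(n)
u_A = 3.6998 / sqrt(5)
u_A = 3.6998 / 2.236068
u_A = 1.6546

1.6546


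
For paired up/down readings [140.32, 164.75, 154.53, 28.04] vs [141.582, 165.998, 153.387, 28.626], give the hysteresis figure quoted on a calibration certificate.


|140.32 - 141.582| = 1.2620
|164.75 - 165.998| = 1.2480
|154.53 - 153.387| = 1.1430
|28.04 - 28.626| = 0.5860
hysteresis = max(diffs) = 1.2620

1.2620


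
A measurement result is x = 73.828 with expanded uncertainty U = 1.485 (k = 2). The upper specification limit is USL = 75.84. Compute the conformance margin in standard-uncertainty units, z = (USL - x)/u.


u = U / k = 1.485 / 2 = 0.7425
margin = |USL - x| = |75.84 - 73.828| = 2.012
z = margin / u = 2.012 / 0.7425
z = 2.7098

2.7098


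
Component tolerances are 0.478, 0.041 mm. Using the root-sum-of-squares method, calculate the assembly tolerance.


RSS = sqrt(0.478^2 + 0.041^2)
= sqrt(0.230165)
= 0.4798

0.4798


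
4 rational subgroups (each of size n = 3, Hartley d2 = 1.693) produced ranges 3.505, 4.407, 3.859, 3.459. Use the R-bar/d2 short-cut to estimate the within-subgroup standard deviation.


R_bar = (3.505 + 4.407 + 3.859 + 3.459) / 4
R_bar = 15.23 / 4 = 3.8075
sigma_hat = R_bar / d2 = 3.8075 / 1.693 = 2.2490

2.2490


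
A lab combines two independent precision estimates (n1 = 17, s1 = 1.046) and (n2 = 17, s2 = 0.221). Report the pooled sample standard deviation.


s_p = sqrt(((n1-1)*s1^2 + (n2-1)*s2^2) / (n1+n2-2))
numerator = (17-1)*1.046^2 + (17-1)*0.221^2 = 17.505856 + 0.781456 = 18.287312
denominator = 17 + 17 - 2 = 32
s_p^2 = 18.287312 / 32 = 0.5714785
s_p = sqrt(0.5714785) = 0.7560

0.7560


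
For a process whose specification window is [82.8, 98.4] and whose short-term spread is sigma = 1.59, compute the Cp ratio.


Cp = (USL - LSL) / (6 * sigma)
= (98.4 - 82.8) / (6 * 1.59)
= 15.6000 / 9.5400
= 1.6352

1.6352


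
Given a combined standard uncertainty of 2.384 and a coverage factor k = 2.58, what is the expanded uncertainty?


U = k * uc
U = 2.58 * 2.384
U = 6.1507

6.1507


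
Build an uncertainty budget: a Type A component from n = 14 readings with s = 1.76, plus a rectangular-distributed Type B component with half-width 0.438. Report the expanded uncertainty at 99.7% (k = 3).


u_A = s / sqrt(n) = 1.76 / sqrt(14) = 0.47037979
u_B = half_width / sqrt(3) = 0.438 / sqrt(3) = 0.25287942
uc = sqrt(u_A^2 + u_B^2) = sqrt(0.47037979^2 + 0.25287942^2) = 0.53404602
U = k * uc = 3 * 0.53404602
U = 1.6021

1.6021


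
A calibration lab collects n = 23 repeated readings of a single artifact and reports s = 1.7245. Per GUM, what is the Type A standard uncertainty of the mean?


u_A = s / sqrt(n)
u_A = 1.7245 / sqrt(23)
u_A = 1.7245 / 4.7958315
u_A = 0.3596

0.3596


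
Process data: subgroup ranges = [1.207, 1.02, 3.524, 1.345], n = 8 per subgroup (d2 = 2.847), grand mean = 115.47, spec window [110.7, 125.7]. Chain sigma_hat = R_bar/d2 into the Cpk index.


R_bar = (1.207 + 1.02 + 3.524 + 1.345) / 4 = 1.774
sigma = R_bar / d2 = 1.774 / 2.847 = 0.62311205
Cp = (USL - LSL)/(6*sigma) = (125.7 - 110.7)/(6*0.62311205) = 4.0121
Cpu = (125.7 - 115.47)/(3*0.62311205) = 5.4725
Cpl = (115.47 - 110.7)/(3*0.62311205) = 2.5517
Cpk = min(Cpu, Cpl) = 2.5517

2.5517


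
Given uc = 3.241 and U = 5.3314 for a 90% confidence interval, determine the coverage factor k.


k = U / uc
k = 5.3314 / 3.241
k = 1.645

1.645


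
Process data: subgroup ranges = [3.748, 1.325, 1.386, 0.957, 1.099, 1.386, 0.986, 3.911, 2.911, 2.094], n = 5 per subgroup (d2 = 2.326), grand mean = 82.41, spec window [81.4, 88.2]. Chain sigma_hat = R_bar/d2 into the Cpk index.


R_bar = (3.748 + 1.325 + 1.386 + 0.957 + 1.099 + 1.386 + 0.986 + 3.911 + 2.911 + 2.094) / 10 = 1.9803
sigma = R_bar / d2 = 1.9803 / 2.326 = 0.85137575
Cp = (USL - LSL)/(6*sigma) = (88.2 - 81.4)/(6*0.85137575) = 1.3312
Cpu = (88.2 - 82.41)/(3*0.85137575) = 2.2669
Cpl = (82.41 - 81.4)/(3*0.85137575) = 0.3954
Cpk = min(Cpu, Cpl) = 0.3954

0.3954


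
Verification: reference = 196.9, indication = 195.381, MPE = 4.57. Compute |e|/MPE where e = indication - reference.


e = indication - reference = 195.381 - 196.9 = -1.5190
|e| = 1.5190
ratio = |e| / MPE = 1.5190 / 4.57
ratio = 0.3324

0.3324


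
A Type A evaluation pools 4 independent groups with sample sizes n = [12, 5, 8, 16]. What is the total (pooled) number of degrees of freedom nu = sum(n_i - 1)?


nu = sum_i (n_i - 1)
nu = ((12 - 1) + (5 - 1) + (8 - 1) + (16 - 1))
nu = 11 + 4 + 7 + 15
nu = 37

37


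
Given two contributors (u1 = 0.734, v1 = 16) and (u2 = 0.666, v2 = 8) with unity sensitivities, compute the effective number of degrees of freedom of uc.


uc = sqrt(u1^2 + u2^2) = sqrt(0.734^2 + 0.666^2) = 0.99111654
v_eff = uc^4 / (u1^4/v1 + u2^4/v2)
= 0.99111654^4 / (0.734^4/16 + 0.666^4/8)
= 0.96493686 / 0.042733867
v_eff = 22.5801

22.5801


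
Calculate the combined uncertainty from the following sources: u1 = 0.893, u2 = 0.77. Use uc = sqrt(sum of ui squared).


uc = sqrt(0.893^2 + 0.77^2)
uc = sqrt(1.390349)
uc = 1.1791

1.1791


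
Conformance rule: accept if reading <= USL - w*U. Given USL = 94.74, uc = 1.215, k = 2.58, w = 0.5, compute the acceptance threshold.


U = k * uc = 2.58 * 1.215 = 3.1347
guard band g = w * U = 0.5 * 3.1347 = 1.56735
AL = USL - g = 94.74 - 1.56735
AL = 93.1726

93.1726


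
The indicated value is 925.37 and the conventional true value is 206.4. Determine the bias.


Systematic error = measured - true
= 925.37 - 206.4
= 718.9700

718.9700


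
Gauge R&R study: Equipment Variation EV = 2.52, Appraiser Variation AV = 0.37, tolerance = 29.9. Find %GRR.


GRR = sqrt(EV^2 + AV^2) = sqrt(2.52^2 + 0.37^2) = 2.5470179
%GRR = GRR / tol * 100 = 2.5470179 / 29.9 * 100
%GRR = 8.5185

8.5185


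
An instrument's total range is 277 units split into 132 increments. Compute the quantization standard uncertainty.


resolution = range / divisions
resolution = 277 / 132 = 2.0984848
u_res = resolution / (2*sqrt(3))
u_res = 2.0984848 / 3.4641016
u_res = 0.6058

0.6058


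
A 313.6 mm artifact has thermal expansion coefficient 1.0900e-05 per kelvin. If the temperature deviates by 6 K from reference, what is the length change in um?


dL = L * alpha * dT
= 313.6 * 1.0900e-05 * 6
= 0.0205094 mm
dL_um = 0.0205094 * 1000 = 20.5094 um

20.5094


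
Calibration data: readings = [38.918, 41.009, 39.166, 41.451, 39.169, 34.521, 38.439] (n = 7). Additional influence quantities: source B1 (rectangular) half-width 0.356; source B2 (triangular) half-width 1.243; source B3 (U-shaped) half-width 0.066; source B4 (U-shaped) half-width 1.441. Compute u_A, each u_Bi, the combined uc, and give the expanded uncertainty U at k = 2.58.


mean = (38.918 + 41.009 + 39.166 + 41.451 + 39.169 + 34.521 + 38.439) / 7 = 38.95328571
s = sqrt(sum((x - mean)^2)/(n-1)) = 2.2534126
u_A = s / sqrt(n) = 2.2534126 / sqrt(7) = 0.85170991
u_B1 = 0.356 / sqrt(3) = 0.2055367
u_B2 = 1.243 / sqrt(6) = 0.50745263
u_B3 = 0.066 / sqrt(2) = 0.046669048
u_B4 = 1.441 / sqrt(2) = 1.0189409
uc = sqrt(0.85170991^2 + 0.2055367^2 + 0.50745263^2 + 0.046669048^2 + 1.0189409^2) = 1.4372132
U = k * uc = 2.58 * 1.4372132
U = 3.7080

3.7080


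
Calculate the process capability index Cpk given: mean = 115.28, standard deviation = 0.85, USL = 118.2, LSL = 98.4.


Cpu = (USL - mean) / (3*sigma) = (118.2 - 115.28) / (3*0.85) = 1.1451
Cpl = (mean - LSL) / (3*sigma) = (115.28 - 98.4) / (3*0.85) = 6.6196
Cpk = min(Cpu, Cpl) = 1.1451

1.1451


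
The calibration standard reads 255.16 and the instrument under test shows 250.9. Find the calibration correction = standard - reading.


Correction = standard - reading
= 255.16 - 250.9
= 4.2600

4.2600


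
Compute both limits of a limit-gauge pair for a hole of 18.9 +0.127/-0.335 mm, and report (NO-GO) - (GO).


GO = nominal - lower_tol (smallest hole = maximum material condition)
GO = 18.9 - 0.335 = 18.565
NO-GO = nominal + upper_tol (largest hole = least material condition)
NO-GO = 18.9 + 0.127 = 19.027
spread = NO-GO - GO = 19.027 - 18.565 = 0.4620

0.4620


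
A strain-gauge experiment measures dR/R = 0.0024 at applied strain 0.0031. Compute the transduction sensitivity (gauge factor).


GF = (dR/R) / epsilon
= 0.0024 / 0.0031
= 0.7742

0.7742


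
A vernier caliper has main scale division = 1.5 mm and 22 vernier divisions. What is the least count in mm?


LC = MSD / n_div
= 1.5 / 22
= 0.0682

0.0682


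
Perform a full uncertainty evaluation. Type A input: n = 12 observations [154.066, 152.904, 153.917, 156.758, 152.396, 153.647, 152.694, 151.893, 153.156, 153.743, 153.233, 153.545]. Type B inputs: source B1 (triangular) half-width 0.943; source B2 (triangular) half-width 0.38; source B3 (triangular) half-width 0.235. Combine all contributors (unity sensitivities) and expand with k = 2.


mean = (154.066 + 152.904 + 153.917 + 156.758 + 152.396 + 153.647 + 152.694 + 151.893 + 153.156 + 153.743 + 153.233 + 153.545) / 12 = 153.496
s = sqrt(sum((x - mean)^2)/(n-1)) = 1.2130743
u_A = s / sqrt(n) = 1.2130743 / sqrt(12) = 0.35018439
u_B1 = 0.943 / sqrt(6) = 0.38497814
u_B2 = 0.38 / sqrt(6) = 0.15513435
u_B3 = 0.235 / sqrt(6) = 0.095938348
uc = sqrt(0.35018439^2 + 0.38497814^2 + 0.15513435^2 + 0.095938348^2) = 0.55145998
U = k * uc = 2 * 0.55145998
U = 1.1029

1.1029


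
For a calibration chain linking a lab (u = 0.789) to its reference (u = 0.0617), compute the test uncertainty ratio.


TUR = u_lab / u_ref
= 0.789 / 0.0617
= 12.7877

12.7877


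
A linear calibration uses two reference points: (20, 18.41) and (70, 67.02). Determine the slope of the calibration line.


slope = (y2 - y1) / (x2 - x1)
= (67.02 - 18.41) / (70 - 20)
= 48.6100 / 50
= 0.9722

0.9722


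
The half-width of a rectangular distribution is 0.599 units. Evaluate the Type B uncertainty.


u_B = half_width / sqrt(3)
u_B = 0.599 / 1.7320508
u_B = 0.3458

0.3458


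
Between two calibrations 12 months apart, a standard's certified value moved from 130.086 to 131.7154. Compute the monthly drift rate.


rate = (v2 - v1) / months
= (131.7154 - 130.086) / 12
= 1.6294 / 12
= 0.1358

0.1358


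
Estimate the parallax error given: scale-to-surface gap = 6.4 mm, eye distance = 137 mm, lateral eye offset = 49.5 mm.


error = h * offset / d
= 6.4 * 49.5 / 137
= 2.3124

2.3124


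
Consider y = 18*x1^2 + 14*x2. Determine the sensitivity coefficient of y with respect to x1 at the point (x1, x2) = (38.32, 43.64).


y = 18*x1^2 + 14*x2
dy/dx1 = 2*18*x1
Evaluate at x1 = 38.32: c1 = 36 * 38.32
c1 = 1379.5200

1379.5200


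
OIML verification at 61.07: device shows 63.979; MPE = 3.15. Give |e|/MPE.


e = indication - reference = 63.979 - 61.07 = 2.9090
|e| = 2.9090
ratio = |e| / MPE = 2.9090 / 3.15
ratio = 0.9235

0.9235


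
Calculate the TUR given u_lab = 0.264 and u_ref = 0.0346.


TUR = u_lab / u_ref
= 0.264 / 0.0346
= 7.6301

7.6301


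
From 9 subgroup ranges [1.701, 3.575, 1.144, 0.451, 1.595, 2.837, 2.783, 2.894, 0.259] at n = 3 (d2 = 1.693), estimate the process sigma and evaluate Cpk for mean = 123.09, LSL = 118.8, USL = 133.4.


R_bar = (1.701 + 3.575 + 1.144 + 0.451 + 1.595 + 2.837 + 2.783 + 2.894 + 0.259) / 9 = 1.9154444
sigma = R_bar / d2 = 1.9154444 / 1.693 = 1.1313907
Cp = (USL - LSL)/(6*sigma) = (133.4 - 118.8)/(6*1.1313907) = 2.1507
Cpu = (133.4 - 123.09)/(3*1.1313907) = 3.0376
Cpl = (123.09 - 118.8)/(3*1.1313907) = 1.2639
Cpk = min(Cpu, Cpl) = 1.2639

1.2639


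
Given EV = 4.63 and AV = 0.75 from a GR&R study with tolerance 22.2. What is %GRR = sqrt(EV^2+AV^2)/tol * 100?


GRR = sqrt(EV^2 + AV^2) = sqrt(4.63^2 + 0.75^2) = 4.6903518
%GRR = GRR / tol * 100 = 4.6903518 / 22.2 * 100
%GRR = 21.1277

21.1277


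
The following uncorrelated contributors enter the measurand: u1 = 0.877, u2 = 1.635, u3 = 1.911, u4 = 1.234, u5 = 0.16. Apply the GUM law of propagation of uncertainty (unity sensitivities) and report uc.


uc = sqrt(0.877^2 + 1.635^2 + 1.911^2 + 1.234^2 + 0.16^2)
uc = sqrt(8.642631)
uc = 2.9398

2.9398


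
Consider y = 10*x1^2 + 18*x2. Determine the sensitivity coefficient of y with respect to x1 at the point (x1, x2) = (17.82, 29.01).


y = 10*x1^2 + 18*x2
dy/dx1 = 2*10*x1
Evaluate at x1 = 17.82: c1 = 20 * 17.82
c1 = 356.4000

356.4000


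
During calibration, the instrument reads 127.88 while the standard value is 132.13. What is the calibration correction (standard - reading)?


Correction = standard - reading
= 132.13 - 127.88
= 4.2500

4.2500


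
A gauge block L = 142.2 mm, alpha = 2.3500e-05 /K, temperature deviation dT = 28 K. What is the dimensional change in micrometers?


dL = L * alpha * dT
= 142.2 * 2.3500e-05 * 28
= 0.0935676 mm
dL_um = 0.0935676 * 1000 = 93.5676 um

93.5676


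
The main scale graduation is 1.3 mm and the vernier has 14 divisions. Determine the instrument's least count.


LC = MSD / n_div
= 1.3 / 14
= 0.0929

0.0929


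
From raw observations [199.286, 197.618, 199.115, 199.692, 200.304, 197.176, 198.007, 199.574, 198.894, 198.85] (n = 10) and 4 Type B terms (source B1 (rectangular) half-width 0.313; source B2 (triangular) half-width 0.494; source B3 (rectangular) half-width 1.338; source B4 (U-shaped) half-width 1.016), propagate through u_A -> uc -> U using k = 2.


mean = (199.286 + 197.618 + 199.115 + 199.692 + 200.304 + 197.176 + 198.007 + 199.574 + 198.894 + 198.85) / 10 = 198.8516
s = sqrt(sum((x - mean)^2)/(n-1)) = 0.9798093
u_A = s / sqrt(n) = 0.9798093 / sqrt(10) = 0.30984291
u_B1 = 0.313 / sqrt(3) = 0.18071063
u_B2 = 0.494 / sqrt(6) = 0.20167466
u_B3 = 1.338 / sqrt(3) = 0.77249466
u_B4 = 1.016 / sqrt(2) = 0.71842049
uc = sqrt(0.30984291^2 + 0.18071063^2 + 0.20167466^2 + 0.77249466^2 + 0.71842049^2) = 1.1323461
U = k * uc = 2 * 1.1323461
U = 2.2647

2.2647


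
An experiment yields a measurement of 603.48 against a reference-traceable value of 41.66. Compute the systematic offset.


Systematic error = measured - true
= 603.48 - 41.66
= 561.8200

561.8200


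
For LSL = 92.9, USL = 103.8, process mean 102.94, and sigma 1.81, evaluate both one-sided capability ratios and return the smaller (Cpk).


Cpu = (USL - mean) / (3*sigma) = (103.8 - 102.94) / (3*1.81) = 0.1584
Cpl = (mean - LSL) / (3*sigma) = (102.94 - 92.9) / (3*1.81) = 1.8490
Cpk = min(Cpu, Cpl) = 0.1584

0.1584


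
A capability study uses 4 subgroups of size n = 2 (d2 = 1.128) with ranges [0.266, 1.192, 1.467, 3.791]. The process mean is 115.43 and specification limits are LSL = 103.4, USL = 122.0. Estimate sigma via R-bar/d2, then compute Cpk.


R_bar = (0.266 + 1.192 + 1.467 + 3.791) / 4 = 1.679
sigma = R_bar / d2 = 1.679 / 1.128 = 1.4884752
Cp = (USL - LSL)/(6*sigma) = (122.0 - 103.4)/(6*1.4884752) = 2.0827
Cpu = (122.0 - 115.43)/(3*1.4884752) = 1.4713
Cpl = (115.43 - 103.4)/(3*1.4884752) = 2.6940
Cpk = min(Cpu, Cpl) = 1.4713

1.4713


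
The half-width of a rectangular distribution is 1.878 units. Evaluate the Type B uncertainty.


u_B = half_width / sqrt(3)
u_B = 1.878 / 1.7320508
u_B = 1.0843

1.0843


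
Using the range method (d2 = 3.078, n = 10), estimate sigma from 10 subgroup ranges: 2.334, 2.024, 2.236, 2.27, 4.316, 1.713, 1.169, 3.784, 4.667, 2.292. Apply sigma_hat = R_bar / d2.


R_bar = (2.334 + 2.024 + 2.236 + 2.27 + 4.316 + 1.713 + 1.169 + 3.784 + 4.667 + 2.292) / 10
R_bar = 26.805 / 10 = 2.6805
sigma_hat = R_bar / d2 = 2.6805 / 3.078 = 0.8709

0.8709


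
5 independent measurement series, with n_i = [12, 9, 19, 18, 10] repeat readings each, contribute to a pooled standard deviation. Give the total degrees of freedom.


nu = sum_i (n_i - 1)
nu = ((12 - 1) + (9 - 1) + (19 - 1) + (18 - 1) + (10 - 1))
nu = 11 + 8 + 18 + 17 + 9
nu = 63

63


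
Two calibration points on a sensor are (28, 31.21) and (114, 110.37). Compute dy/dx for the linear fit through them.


slope = (y2 - y1) / (x2 - x1)
= (110.37 - 31.21) / (114 - 28)
= 79.1600 / 86
= 0.9205

0.9205


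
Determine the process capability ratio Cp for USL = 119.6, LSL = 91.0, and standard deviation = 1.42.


Cp = (USL - LSL) / (6 * sigma)
= (119.6 - 91.0) / (6 * 1.42)
= 28.6000 / 8.5200
= 3.3568

3.3568


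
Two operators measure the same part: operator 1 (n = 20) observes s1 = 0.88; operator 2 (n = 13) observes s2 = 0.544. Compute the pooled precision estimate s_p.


s_p = sqrt(((n1-1)*s1^2 + (n2-1)*s2^2) / (n1+n2-2))
numerator = (20-1)*0.88^2 + (13-1)*0.544^2 = 14.7136 + 3.551232 = 18.264832
denominator = 20 + 13 - 2 = 31
s_p^2 = 18.264832 / 31 = 0.58918813
s_p = sqrt(0.58918813) = 0.7676

0.7676


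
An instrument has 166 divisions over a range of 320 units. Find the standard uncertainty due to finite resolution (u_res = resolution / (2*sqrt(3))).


resolution = range / divisions
resolution = 320 / 166 = 1.9277108
u_res = resolution / (2*sqrt(3))
u_res = 1.9277108 / 3.4641016
u_res = 0.5565

0.5565


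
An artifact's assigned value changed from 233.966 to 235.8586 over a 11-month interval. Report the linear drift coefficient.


rate = (v2 - v1) / months
= (235.8586 - 233.966) / 11
= 1.8926 / 11
= 0.1721

0.1721


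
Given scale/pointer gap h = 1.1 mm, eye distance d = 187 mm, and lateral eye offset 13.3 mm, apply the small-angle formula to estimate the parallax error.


error = h * offset / d
= 1.1 * 13.3 / 187
= 0.0782

0.0782


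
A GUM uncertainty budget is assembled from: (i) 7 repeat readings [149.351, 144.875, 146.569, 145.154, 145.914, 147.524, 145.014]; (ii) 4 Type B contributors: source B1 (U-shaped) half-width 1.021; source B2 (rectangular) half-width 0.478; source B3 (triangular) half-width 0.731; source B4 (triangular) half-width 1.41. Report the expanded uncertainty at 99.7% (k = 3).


mean = (149.351 + 144.875 + 146.569 + 145.154 + 145.914 + 147.524 + 145.014) / 7 = 146.343
s = sqrt(sum((x - mean)^2)/(n-1)) = 1.6336528
u_A = s / sqrt(n) = 1.6336528 / sqrt(7) = 0.61746272
u_B1 = 1.021 / sqrt(2) = 0.72195602
u_B2 = 0.478 / sqrt(3) = 0.27597343
u_B3 = 0.731 / sqrt(6) = 0.2984295
u_B4 = 1.41 / sqrt(6) = 0.57563009
uc = sqrt(0.61746272^2 + 0.72195602^2 + 0.27597343^2 + 0.2984295^2 + 0.57563009^2) = 1.1828154
U = k * uc = 3 * 1.1828154
U = 3.5484

3.5484


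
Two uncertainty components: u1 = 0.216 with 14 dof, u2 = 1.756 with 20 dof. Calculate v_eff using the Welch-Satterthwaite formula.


uc = sqrt(u1^2 + u2^2) = sqrt(0.216^2 + 1.756^2) = 1.7692349
v_eff = uc^4 / (u1^4/v1 + u2^4/v2)
= 1.7692349^4 / (0.216^4/14 + 1.756^4/20)
= 9.7981028 / 0.4755652
v_eff = 20.6031

20.6031


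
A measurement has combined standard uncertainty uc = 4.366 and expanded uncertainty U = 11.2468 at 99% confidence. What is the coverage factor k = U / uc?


k = U / uc
k = 11.2468 / 4.366
k = 2.576

2.576


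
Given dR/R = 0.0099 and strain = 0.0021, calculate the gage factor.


GF = (dR/R) / epsilon
= 0.0099 / 0.0021
= 4.7143

4.7143


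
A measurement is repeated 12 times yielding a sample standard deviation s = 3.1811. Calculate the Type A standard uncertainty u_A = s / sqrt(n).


u_A = s / sqrt(n)
u_A = 3.1811 / sqrt(12)
u_A = 3.1811 / 3.4641016
u_A = 0.9183

0.9183


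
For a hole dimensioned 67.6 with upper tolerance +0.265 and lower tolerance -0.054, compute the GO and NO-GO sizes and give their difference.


GO = nominal - lower_tol (smallest hole = maximum material condition)
GO = 67.6 - 0.054 = 67.546
NO-GO = nominal + upper_tol (largest hole = least material condition)
NO-GO = 67.6 + 0.265 = 67.865
spread = NO-GO - GO = 67.865 - 67.546 = 0.3190

0.3190


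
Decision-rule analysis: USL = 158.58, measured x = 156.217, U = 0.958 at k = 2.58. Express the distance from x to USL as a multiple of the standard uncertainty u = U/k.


u = U / k = 0.958 / 2.58 = 0.37131783
margin = |USL - x| = |158.58 - 156.217| = 2.363
z = margin / u = 2.363 / 0.37131783
z = 6.3638

6.3638


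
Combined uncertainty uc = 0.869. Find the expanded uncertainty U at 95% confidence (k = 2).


U = k * uc
U = 2 * 0.869
U = 1.7380

1.7380


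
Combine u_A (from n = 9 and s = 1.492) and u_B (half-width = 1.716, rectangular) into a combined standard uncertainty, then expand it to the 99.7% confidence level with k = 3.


u_A = s / sqrt(n) = 1.492 / sqrt(9) = 0.49733333
u_B = half_width / sqrt(3) = 1.716 / sqrt(3) = 0.99073306
uc = sqrt(u_A^2 + u_B^2) = sqrt(0.49733333^2 + 0.99073306^2) = 1.1085542
U = k * uc = 3 * 1.1085542
U = 3.3257

3.3257


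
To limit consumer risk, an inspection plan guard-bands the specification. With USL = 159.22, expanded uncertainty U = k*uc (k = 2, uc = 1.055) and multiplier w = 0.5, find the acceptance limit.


U = k * uc = 2 * 1.055 = 2.11
guard band g = w * U = 0.5 * 2.11 = 1.055
AL = USL - g = 159.22 - 1.055
AL = 158.1650

158.1650


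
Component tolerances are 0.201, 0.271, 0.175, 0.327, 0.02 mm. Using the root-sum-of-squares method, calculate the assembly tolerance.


RSS = sqrt(0.201^2 + 0.271^2 + 0.175^2 + 0.327^2 + 0.02^2)
= sqrt(0.251796)
= 0.5018

0.5018


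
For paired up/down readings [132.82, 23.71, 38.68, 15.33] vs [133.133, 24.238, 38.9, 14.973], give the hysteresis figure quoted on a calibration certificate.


|132.82 - 133.133| = 0.3130
|23.71 - 24.238| = 0.5280
|38.68 - 38.9| = 0.2200
|15.33 - 14.973| = 0.3570
hysteresis = max(diffs) = 0.5280

0.5280


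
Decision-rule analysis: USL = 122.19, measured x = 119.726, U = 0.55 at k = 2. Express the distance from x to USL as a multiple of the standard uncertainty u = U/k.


u = U / k = 0.55 / 2 = 0.275
margin = |USL - x| = |122.19 - 119.726| = 2.464
z = margin / u = 2.464 / 0.275
z = 8.9600

8.9600


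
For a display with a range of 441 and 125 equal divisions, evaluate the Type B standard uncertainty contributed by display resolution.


resolution = range / divisions
resolution = 441 / 125 = 3.528
u_res = resolution / (2*sqrt(3))
u_res = 3.528 / 3.4641016
u_res = 1.0184

1.0184


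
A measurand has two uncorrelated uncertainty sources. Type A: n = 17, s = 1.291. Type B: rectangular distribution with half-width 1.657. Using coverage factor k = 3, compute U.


u_A = s / sqrt(n) = 1.291 / sqrt(17) = 0.31311349
u_B = half_width / sqrt(3) = 1.657 / sqrt(3) = 0.9566694
uc = sqrt(u_A^2 + u_B^2) = sqrt(0.31311349^2 + 0.9566694^2) = 1.0066064
U = k * uc = 3 * 1.0066064
U = 3.0198

3.0198


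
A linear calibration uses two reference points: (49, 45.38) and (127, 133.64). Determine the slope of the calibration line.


slope = (y2 - y1) / (x2 - x1)
= (133.64 - 45.38) / (127 - 49)
= 88.2600 / 78
= 1.1315

1.1315


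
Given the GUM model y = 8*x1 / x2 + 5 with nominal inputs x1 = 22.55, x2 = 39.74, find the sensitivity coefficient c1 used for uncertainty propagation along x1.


y = 8*x1 / x2 + 5
dy/dx1 = 8/x2
Evaluate at x2 = 39.74: c1 = 8 / 39.74
c1 = 0.2013

0.2013


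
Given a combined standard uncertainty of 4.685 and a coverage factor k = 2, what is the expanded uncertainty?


U = k * uc
U = 2 * 4.685
U = 9.3700

9.3700


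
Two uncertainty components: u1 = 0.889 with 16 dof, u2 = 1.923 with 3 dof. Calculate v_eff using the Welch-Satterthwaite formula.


uc = sqrt(u1^2 + u2^2) = sqrt(0.889^2 + 1.923^2) = 2.118549
v_eff = uc^4 / (u1^4/v1 + u2^4/v2)
= 2.118549^4 / (0.889^4/16 + 1.923^4/3)
= 20.144387 / 4.5972643
v_eff = 4.3818

4.3818


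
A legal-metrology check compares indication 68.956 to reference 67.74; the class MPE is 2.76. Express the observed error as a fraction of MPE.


e = indication - reference = 68.956 - 67.74 = 1.2160
|e| = 1.2160
ratio = |e| / MPE = 1.2160 / 2.76
ratio = 0.4406

0.4406


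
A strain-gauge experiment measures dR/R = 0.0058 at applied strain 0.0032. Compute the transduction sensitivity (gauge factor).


GF = (dR/R) / epsilon
= 0.0058 / 0.0032
= 1.8125

1.8125


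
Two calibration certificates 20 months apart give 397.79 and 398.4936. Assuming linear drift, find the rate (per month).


rate = (v2 - v1) / months
= (398.4936 - 397.79) / 20
= 0.7036 / 20
= 0.0352

0.0352


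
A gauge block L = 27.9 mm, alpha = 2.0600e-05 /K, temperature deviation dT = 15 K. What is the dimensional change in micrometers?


dL = L * alpha * dT
= 27.9 * 2.0600e-05 * 15
= 0.0086211 mm
dL_um = 0.0086211 * 1000 = 8.6211 um

8.6211


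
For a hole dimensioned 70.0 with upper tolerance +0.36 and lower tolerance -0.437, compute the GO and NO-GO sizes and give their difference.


GO = nominal - lower_tol (smallest hole = maximum material condition)
GO = 70.0 - 0.437 = 69.563
NO-GO = nominal + upper_tol (largest hole = least material condition)
NO-GO = 70.0 + 0.36 = 70.36
spread = NO-GO - GO = 70.36 - 69.563 = 0.7970

0.7970


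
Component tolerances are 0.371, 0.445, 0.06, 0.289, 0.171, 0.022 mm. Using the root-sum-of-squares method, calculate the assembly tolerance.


RSS = sqrt(0.371^2 + 0.445^2 + 0.06^2 + 0.289^2 + 0.171^2 + 0.022^2)
= sqrt(0.452512)
= 0.6727

0.6727


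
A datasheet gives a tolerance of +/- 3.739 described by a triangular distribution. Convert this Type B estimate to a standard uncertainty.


u_B = half_width / sqrt(6)
u_B = 3.739 / 2.4494897
u_B = 1.5264

1.5264


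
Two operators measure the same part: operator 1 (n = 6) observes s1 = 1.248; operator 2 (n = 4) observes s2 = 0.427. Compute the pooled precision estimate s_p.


s_p = sqrt(((n1-1)*s1^2 + (n2-1)*s2^2) / (n1+n2-2))
numerator = (6-1)*1.248^2 + (4-1)*0.427^2 = 7.78752 + 0.546987 = 8.334507
denominator = 6 + 4 - 2 = 8
s_p^2 = 8.334507 / 8 = 1.0418134
s_p = sqrt(1.0418134) = 1.0207

1.0207


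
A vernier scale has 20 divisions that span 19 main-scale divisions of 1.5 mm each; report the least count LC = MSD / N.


LC = MSD / n_div
= 1.5 / 20
= 0.0750

0.0750


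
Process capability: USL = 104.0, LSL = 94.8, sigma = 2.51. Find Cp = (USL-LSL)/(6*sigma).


Cp = (USL - LSL) / (6 * sigma)
= (104.0 - 94.8) / (6 * 2.51)
= 9.2000 / 15.0600
= 0.6109

0.6109


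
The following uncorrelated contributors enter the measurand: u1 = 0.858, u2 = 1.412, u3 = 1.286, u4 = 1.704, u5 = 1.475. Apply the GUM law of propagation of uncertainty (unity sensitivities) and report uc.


uc = sqrt(0.858^2 + 1.412^2 + 1.286^2 + 1.704^2 + 1.475^2)
uc = sqrt(9.462945)
uc = 3.0762

3.0762


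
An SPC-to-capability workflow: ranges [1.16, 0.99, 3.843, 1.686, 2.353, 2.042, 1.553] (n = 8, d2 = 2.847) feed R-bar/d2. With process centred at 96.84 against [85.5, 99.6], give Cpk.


R_bar = (1.16 + 0.99 + 3.843 + 1.686 + 2.353 + 2.042 + 1.553) / 7 = 1.9467143
sigma = R_bar / d2 = 1.9467143 / 2.847 = 0.68377741
Cp = (USL - LSL)/(6*sigma) = (99.6 - 85.5)/(6*0.68377741) = 3.4368
Cpu = (99.6 - 96.84)/(3*0.68377741) = 1.3455
Cpl = (96.84 - 85.5)/(3*0.68377741) = 5.5281
Cpk = min(Cpu, Cpl) = 1.3455

1.3455


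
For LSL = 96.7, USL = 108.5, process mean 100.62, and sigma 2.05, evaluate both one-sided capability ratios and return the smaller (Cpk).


Cpu = (USL - mean) / (3*sigma) = (108.5 - 100.62) / (3*2.05) = 1.2813
Cpl = (mean - LSL) / (3*sigma) = (100.62 - 96.7) / (3*2.05) = 0.6374
Cpk = min(Cpu, Cpl) = 0.6374

0.6374


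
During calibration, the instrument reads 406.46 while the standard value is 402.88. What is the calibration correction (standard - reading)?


Correction = standard - reading
= 402.88 - 406.46
= -3.5800

-3.5800


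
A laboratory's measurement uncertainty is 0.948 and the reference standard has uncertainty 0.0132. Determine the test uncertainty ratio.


TUR = u_lab / u_ref
= 0.948 / 0.0132
= 71.8182

71.8182


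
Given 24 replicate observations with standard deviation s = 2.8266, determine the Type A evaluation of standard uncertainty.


u_A = s / sqrt(n)
u_A = 2.8266 / sqrt(24)
u_A = 2.8266 / 4.8989795
u_A = 0.5770

0.5770


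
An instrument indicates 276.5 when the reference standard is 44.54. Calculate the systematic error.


Systematic error = measured - true
= 276.5 - 44.54
= 231.9600

231.9600
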